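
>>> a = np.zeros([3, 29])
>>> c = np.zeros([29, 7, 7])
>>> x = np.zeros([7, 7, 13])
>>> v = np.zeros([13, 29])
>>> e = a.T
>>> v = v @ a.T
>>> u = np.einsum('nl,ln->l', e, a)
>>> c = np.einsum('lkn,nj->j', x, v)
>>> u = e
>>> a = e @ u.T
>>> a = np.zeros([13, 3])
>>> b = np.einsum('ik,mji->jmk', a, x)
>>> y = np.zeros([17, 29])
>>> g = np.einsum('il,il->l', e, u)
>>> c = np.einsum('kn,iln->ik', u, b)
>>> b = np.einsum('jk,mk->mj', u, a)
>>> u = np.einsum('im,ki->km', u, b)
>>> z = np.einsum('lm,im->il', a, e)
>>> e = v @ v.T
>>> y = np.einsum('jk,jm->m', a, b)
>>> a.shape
(13, 3)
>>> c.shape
(7, 29)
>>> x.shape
(7, 7, 13)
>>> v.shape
(13, 3)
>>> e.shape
(13, 13)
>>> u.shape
(13, 3)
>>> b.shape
(13, 29)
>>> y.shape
(29,)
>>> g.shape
(3,)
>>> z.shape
(29, 13)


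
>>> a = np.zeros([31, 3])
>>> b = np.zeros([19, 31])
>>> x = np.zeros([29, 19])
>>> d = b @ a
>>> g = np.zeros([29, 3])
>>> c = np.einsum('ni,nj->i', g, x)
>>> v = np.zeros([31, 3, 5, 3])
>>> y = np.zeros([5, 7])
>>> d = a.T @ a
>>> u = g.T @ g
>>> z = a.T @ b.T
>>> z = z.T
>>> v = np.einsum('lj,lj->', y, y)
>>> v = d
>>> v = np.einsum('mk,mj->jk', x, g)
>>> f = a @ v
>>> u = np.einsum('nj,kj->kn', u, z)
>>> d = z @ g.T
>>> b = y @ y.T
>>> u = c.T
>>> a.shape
(31, 3)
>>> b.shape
(5, 5)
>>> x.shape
(29, 19)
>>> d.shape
(19, 29)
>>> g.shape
(29, 3)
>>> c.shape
(3,)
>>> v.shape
(3, 19)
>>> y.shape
(5, 7)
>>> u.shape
(3,)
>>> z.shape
(19, 3)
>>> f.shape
(31, 19)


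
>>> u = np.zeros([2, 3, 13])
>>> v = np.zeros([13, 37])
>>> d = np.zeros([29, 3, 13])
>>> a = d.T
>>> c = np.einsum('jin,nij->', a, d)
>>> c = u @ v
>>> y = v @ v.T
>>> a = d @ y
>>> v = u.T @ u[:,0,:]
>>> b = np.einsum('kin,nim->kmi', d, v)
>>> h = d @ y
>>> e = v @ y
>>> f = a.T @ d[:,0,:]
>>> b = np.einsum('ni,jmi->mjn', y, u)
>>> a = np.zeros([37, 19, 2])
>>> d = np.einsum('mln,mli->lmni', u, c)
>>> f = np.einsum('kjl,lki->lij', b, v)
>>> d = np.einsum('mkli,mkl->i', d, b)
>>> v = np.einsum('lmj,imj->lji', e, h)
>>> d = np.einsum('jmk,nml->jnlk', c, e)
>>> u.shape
(2, 3, 13)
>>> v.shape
(13, 13, 29)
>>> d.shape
(2, 13, 13, 37)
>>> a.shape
(37, 19, 2)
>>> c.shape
(2, 3, 37)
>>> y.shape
(13, 13)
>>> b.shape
(3, 2, 13)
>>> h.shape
(29, 3, 13)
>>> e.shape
(13, 3, 13)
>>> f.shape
(13, 13, 2)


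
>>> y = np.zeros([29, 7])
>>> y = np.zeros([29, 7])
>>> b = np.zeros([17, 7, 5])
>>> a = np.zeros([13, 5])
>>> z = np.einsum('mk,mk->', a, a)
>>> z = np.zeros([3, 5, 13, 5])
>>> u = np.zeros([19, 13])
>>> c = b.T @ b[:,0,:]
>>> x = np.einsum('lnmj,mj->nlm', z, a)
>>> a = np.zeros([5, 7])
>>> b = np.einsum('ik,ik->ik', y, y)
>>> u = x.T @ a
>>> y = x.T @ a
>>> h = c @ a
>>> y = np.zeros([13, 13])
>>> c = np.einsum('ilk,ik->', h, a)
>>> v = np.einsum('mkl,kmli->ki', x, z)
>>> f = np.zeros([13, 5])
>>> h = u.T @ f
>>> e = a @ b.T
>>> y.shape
(13, 13)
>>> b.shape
(29, 7)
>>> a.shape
(5, 7)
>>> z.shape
(3, 5, 13, 5)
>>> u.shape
(13, 3, 7)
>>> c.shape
()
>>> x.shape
(5, 3, 13)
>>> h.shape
(7, 3, 5)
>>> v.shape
(3, 5)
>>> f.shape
(13, 5)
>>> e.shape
(5, 29)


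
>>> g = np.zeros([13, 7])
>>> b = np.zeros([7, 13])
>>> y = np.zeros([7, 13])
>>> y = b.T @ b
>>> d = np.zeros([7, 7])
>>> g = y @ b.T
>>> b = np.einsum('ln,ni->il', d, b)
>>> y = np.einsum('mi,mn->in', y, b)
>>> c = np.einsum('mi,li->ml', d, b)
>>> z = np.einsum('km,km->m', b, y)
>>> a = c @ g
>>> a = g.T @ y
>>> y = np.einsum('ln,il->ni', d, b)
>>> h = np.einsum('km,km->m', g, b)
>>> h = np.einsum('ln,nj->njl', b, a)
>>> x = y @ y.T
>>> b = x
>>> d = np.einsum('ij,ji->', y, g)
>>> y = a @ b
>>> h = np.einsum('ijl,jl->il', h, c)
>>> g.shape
(13, 7)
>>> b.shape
(7, 7)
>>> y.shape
(7, 7)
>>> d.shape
()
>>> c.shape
(7, 13)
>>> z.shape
(7,)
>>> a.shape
(7, 7)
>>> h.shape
(7, 13)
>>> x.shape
(7, 7)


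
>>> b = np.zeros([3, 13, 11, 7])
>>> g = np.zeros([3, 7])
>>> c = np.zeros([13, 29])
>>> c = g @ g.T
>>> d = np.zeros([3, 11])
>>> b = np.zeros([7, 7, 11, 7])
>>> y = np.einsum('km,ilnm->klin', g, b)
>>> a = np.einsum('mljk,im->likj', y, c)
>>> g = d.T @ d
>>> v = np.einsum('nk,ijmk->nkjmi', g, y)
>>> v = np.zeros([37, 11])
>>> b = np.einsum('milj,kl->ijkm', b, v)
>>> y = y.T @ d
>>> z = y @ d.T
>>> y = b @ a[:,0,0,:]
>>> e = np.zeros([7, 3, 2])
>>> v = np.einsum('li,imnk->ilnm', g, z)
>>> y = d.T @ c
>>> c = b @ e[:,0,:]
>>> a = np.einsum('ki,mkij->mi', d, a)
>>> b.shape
(7, 7, 37, 7)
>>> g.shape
(11, 11)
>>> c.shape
(7, 7, 37, 2)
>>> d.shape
(3, 11)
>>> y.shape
(11, 3)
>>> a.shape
(7, 11)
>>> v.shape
(11, 11, 7, 7)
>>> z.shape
(11, 7, 7, 3)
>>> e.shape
(7, 3, 2)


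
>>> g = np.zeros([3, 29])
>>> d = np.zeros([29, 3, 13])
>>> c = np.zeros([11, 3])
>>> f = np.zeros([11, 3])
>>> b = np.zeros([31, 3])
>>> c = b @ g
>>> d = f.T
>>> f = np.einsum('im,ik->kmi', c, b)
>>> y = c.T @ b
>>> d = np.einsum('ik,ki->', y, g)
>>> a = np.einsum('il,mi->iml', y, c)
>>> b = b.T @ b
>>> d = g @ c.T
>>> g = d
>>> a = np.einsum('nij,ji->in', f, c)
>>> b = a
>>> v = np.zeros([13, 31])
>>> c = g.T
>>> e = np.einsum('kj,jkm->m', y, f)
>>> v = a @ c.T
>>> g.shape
(3, 31)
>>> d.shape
(3, 31)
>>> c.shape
(31, 3)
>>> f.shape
(3, 29, 31)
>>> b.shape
(29, 3)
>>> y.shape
(29, 3)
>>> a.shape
(29, 3)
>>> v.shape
(29, 31)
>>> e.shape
(31,)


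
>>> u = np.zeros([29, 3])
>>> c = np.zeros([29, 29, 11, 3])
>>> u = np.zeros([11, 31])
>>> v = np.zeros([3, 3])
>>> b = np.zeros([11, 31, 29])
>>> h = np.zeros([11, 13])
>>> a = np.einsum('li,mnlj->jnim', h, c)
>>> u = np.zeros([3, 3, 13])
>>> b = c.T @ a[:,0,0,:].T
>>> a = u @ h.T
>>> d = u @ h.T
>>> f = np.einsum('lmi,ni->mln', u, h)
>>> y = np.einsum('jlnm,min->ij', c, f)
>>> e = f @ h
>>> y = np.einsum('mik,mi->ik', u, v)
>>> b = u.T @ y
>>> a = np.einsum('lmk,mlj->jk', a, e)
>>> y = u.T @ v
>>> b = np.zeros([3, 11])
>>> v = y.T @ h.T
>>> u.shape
(3, 3, 13)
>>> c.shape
(29, 29, 11, 3)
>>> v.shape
(3, 3, 11)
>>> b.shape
(3, 11)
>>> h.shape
(11, 13)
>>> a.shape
(13, 11)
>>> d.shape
(3, 3, 11)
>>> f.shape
(3, 3, 11)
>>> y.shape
(13, 3, 3)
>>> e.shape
(3, 3, 13)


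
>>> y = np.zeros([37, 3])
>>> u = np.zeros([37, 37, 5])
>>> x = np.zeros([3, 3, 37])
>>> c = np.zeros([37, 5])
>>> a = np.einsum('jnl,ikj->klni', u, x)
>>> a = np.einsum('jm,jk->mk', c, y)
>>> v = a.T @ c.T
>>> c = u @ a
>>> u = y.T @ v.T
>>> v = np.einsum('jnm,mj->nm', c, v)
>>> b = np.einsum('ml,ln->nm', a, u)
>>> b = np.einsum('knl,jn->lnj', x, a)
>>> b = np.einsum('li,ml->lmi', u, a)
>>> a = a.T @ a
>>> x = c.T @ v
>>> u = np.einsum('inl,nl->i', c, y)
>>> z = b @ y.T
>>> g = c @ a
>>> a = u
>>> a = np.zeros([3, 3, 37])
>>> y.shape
(37, 3)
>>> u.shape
(37,)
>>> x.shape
(3, 37, 3)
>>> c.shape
(37, 37, 3)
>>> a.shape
(3, 3, 37)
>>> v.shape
(37, 3)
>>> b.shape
(3, 5, 3)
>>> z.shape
(3, 5, 37)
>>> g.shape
(37, 37, 3)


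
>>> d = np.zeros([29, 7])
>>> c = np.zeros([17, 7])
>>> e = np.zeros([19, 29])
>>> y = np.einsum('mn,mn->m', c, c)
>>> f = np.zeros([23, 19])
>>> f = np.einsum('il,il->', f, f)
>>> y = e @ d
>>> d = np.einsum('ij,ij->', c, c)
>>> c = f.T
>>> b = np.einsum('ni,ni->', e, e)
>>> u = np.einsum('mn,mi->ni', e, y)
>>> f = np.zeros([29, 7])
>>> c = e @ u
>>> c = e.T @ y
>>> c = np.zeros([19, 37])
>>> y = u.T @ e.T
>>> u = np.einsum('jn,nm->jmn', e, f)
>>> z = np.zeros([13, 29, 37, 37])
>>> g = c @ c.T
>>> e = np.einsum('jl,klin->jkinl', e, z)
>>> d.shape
()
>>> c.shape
(19, 37)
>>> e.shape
(19, 13, 37, 37, 29)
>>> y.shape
(7, 19)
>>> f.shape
(29, 7)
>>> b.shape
()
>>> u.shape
(19, 7, 29)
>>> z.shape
(13, 29, 37, 37)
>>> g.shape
(19, 19)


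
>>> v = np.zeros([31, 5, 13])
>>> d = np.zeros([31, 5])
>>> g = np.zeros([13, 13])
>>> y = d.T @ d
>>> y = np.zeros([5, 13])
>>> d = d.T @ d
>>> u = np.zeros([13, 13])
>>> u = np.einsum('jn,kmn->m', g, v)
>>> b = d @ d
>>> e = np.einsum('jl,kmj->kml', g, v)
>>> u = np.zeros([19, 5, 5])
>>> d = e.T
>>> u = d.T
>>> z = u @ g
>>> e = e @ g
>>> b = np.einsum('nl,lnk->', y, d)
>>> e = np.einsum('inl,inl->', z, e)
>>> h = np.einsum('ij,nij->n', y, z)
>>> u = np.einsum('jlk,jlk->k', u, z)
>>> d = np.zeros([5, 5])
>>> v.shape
(31, 5, 13)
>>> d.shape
(5, 5)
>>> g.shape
(13, 13)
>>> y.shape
(5, 13)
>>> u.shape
(13,)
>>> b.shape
()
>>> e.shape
()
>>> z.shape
(31, 5, 13)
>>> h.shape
(31,)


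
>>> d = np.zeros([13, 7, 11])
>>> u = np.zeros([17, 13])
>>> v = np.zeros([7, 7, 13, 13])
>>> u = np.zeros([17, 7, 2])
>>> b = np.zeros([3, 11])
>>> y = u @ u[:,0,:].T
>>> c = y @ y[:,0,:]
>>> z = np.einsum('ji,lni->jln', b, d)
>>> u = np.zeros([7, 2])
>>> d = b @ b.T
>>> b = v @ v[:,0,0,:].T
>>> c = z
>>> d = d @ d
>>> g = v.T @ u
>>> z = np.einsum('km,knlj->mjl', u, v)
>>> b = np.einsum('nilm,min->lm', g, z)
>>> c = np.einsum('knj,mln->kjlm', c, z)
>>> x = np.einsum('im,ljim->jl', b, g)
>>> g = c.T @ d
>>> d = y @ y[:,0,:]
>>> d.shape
(17, 7, 17)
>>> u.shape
(7, 2)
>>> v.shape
(7, 7, 13, 13)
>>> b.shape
(7, 2)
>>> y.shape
(17, 7, 17)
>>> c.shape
(3, 7, 13, 2)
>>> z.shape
(2, 13, 13)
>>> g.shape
(2, 13, 7, 3)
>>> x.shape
(13, 13)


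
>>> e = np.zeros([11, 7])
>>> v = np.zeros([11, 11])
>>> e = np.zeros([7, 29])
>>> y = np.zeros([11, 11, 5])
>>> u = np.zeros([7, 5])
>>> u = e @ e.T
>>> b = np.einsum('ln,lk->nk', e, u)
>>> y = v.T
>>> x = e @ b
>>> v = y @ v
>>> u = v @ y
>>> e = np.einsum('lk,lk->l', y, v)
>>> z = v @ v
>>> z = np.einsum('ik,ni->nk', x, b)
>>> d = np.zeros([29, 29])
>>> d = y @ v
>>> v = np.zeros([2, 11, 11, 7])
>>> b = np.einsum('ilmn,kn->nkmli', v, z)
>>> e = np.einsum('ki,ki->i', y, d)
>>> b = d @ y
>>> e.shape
(11,)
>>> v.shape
(2, 11, 11, 7)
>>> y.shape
(11, 11)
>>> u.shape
(11, 11)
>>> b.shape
(11, 11)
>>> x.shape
(7, 7)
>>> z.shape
(29, 7)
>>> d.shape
(11, 11)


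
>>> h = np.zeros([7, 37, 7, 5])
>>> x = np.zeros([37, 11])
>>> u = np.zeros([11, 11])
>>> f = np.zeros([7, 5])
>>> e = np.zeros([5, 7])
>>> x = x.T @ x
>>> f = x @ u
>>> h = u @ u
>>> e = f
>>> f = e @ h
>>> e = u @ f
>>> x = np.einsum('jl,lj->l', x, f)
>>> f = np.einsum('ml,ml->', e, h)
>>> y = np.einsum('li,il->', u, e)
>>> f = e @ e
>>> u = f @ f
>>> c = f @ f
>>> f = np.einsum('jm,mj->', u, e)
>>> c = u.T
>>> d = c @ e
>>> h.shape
(11, 11)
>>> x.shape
(11,)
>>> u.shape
(11, 11)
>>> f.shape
()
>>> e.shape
(11, 11)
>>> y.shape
()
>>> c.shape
(11, 11)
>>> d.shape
(11, 11)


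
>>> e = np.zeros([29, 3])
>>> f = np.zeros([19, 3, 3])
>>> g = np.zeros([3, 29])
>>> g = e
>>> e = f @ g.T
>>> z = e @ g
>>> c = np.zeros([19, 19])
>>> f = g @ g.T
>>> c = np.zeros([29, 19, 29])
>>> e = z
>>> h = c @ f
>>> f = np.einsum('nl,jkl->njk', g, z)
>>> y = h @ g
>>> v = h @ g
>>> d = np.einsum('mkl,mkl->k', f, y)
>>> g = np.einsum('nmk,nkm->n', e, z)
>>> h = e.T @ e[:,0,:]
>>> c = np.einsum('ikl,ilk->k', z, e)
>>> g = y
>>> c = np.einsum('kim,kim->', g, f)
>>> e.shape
(19, 3, 3)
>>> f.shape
(29, 19, 3)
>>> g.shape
(29, 19, 3)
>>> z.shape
(19, 3, 3)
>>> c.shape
()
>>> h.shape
(3, 3, 3)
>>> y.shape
(29, 19, 3)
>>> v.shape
(29, 19, 3)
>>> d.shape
(19,)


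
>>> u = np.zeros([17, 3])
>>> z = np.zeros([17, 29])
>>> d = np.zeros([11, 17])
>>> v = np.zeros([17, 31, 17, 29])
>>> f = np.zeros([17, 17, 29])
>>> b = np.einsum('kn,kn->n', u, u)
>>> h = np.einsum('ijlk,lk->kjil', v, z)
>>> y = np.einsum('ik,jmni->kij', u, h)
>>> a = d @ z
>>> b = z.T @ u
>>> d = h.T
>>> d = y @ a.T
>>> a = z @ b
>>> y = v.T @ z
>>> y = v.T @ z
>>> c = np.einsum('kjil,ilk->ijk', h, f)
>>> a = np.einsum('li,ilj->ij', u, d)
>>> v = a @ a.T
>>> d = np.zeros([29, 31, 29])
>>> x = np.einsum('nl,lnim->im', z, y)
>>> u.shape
(17, 3)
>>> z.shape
(17, 29)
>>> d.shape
(29, 31, 29)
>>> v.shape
(3, 3)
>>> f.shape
(17, 17, 29)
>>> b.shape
(29, 3)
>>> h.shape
(29, 31, 17, 17)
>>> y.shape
(29, 17, 31, 29)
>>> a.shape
(3, 11)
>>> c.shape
(17, 31, 29)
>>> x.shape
(31, 29)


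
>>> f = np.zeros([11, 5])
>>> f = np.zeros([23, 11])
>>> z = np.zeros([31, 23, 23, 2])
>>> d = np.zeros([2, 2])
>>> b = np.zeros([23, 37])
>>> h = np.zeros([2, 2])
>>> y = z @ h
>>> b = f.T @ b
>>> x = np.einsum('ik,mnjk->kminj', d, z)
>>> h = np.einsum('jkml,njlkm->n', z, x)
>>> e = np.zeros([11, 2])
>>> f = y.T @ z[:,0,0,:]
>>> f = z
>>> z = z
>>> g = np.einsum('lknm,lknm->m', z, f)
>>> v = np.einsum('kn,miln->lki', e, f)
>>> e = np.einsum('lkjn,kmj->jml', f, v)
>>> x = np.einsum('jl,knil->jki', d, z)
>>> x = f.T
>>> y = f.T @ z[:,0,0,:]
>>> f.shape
(31, 23, 23, 2)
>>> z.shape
(31, 23, 23, 2)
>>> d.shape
(2, 2)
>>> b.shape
(11, 37)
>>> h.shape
(2,)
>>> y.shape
(2, 23, 23, 2)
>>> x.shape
(2, 23, 23, 31)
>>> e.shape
(23, 11, 31)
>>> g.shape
(2,)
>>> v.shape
(23, 11, 23)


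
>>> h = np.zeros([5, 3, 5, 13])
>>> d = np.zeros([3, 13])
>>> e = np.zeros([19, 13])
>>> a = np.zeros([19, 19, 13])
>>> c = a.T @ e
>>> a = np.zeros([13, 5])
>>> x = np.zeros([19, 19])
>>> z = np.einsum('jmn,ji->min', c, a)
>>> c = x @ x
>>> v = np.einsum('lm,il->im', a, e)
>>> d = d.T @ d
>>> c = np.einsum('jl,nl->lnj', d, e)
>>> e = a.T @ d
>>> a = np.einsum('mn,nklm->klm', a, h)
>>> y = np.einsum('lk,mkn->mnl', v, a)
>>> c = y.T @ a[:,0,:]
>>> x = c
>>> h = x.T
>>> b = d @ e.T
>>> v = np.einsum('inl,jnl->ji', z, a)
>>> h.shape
(13, 13, 19)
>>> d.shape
(13, 13)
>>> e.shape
(5, 13)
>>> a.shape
(3, 5, 13)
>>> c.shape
(19, 13, 13)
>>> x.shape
(19, 13, 13)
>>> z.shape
(19, 5, 13)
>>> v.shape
(3, 19)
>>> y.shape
(3, 13, 19)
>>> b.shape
(13, 5)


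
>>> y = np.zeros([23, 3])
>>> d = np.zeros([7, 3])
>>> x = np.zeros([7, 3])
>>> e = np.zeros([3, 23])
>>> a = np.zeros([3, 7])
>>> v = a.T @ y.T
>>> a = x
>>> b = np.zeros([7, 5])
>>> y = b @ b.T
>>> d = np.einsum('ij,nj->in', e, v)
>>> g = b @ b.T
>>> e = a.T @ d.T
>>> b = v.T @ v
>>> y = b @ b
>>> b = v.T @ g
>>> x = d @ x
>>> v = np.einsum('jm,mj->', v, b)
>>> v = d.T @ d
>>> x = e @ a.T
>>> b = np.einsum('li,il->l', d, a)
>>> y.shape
(23, 23)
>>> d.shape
(3, 7)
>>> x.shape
(3, 7)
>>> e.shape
(3, 3)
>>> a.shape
(7, 3)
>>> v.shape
(7, 7)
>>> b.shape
(3,)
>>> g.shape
(7, 7)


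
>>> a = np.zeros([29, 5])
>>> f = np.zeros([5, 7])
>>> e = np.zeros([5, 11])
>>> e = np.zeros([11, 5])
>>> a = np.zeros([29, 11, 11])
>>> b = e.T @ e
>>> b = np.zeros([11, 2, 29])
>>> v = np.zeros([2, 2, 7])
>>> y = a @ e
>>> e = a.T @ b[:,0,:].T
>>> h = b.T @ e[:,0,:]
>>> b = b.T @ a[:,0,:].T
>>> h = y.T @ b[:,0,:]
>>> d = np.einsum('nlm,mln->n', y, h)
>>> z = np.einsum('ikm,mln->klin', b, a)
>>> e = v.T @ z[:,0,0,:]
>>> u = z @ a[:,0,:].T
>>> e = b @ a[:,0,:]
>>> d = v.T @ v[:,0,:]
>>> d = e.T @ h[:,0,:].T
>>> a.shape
(29, 11, 11)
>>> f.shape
(5, 7)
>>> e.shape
(29, 2, 11)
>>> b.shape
(29, 2, 29)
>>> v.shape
(2, 2, 7)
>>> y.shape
(29, 11, 5)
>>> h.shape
(5, 11, 29)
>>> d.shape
(11, 2, 5)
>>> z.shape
(2, 11, 29, 11)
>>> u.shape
(2, 11, 29, 29)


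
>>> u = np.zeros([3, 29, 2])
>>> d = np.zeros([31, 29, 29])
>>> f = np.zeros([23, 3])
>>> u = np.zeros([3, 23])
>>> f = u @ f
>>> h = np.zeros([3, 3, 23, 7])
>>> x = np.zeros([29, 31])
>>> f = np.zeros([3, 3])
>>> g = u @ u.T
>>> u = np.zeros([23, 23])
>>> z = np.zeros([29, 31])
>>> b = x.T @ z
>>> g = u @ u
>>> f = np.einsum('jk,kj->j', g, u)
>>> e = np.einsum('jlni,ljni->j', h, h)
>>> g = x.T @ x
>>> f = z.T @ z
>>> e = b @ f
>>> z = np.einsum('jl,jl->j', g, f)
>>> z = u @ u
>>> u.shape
(23, 23)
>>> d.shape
(31, 29, 29)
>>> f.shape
(31, 31)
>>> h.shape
(3, 3, 23, 7)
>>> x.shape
(29, 31)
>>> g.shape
(31, 31)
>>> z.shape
(23, 23)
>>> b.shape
(31, 31)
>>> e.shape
(31, 31)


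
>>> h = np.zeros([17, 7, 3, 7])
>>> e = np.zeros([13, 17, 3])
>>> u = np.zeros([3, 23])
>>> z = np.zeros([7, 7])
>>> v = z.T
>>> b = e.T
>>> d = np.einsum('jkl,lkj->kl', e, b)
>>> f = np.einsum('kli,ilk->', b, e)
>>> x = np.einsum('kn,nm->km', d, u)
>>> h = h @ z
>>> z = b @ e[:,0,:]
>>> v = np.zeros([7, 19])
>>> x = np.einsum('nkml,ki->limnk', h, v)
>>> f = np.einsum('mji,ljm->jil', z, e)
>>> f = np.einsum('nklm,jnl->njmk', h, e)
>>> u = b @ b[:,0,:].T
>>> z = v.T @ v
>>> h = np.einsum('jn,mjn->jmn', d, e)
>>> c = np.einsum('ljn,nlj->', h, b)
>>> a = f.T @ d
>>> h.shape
(17, 13, 3)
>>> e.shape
(13, 17, 3)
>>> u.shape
(3, 17, 3)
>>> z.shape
(19, 19)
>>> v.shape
(7, 19)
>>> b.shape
(3, 17, 13)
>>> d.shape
(17, 3)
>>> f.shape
(17, 13, 7, 7)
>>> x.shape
(7, 19, 3, 17, 7)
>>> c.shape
()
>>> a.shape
(7, 7, 13, 3)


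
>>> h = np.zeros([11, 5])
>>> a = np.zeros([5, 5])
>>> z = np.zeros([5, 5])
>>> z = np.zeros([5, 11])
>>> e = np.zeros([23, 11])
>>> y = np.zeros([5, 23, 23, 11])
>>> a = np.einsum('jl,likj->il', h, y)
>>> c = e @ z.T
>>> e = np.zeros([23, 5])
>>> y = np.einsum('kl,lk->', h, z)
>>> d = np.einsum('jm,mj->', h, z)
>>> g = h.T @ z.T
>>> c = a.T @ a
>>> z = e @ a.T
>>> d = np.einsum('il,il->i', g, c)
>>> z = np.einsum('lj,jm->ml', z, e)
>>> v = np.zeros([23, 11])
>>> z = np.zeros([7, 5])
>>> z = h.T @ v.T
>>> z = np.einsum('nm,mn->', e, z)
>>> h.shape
(11, 5)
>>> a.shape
(23, 5)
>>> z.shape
()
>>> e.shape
(23, 5)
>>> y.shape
()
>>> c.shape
(5, 5)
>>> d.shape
(5,)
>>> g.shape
(5, 5)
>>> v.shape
(23, 11)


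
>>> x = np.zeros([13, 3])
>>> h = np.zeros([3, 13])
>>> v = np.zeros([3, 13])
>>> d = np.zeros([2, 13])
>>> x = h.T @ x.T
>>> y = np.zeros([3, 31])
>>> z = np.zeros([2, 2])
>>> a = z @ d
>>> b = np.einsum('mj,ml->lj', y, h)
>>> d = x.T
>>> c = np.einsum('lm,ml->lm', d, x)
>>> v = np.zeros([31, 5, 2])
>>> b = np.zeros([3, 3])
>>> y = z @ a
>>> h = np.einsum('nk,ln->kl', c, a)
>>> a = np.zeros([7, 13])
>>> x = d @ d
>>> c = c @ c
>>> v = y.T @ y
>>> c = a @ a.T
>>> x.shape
(13, 13)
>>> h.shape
(13, 2)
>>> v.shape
(13, 13)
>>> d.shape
(13, 13)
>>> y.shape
(2, 13)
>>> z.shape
(2, 2)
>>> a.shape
(7, 13)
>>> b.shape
(3, 3)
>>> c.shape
(7, 7)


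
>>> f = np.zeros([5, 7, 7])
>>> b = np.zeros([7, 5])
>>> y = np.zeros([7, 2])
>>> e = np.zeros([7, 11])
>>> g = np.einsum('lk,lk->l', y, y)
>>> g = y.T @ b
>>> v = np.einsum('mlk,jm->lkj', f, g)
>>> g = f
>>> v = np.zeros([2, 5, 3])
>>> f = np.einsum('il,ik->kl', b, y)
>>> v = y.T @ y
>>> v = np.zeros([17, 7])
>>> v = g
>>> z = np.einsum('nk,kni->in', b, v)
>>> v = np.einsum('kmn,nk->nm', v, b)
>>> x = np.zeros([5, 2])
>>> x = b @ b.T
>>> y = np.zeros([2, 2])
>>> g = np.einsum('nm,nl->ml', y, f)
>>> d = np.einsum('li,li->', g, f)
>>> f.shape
(2, 5)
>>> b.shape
(7, 5)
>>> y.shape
(2, 2)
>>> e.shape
(7, 11)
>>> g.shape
(2, 5)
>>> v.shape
(7, 7)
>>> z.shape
(7, 7)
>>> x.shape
(7, 7)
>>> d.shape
()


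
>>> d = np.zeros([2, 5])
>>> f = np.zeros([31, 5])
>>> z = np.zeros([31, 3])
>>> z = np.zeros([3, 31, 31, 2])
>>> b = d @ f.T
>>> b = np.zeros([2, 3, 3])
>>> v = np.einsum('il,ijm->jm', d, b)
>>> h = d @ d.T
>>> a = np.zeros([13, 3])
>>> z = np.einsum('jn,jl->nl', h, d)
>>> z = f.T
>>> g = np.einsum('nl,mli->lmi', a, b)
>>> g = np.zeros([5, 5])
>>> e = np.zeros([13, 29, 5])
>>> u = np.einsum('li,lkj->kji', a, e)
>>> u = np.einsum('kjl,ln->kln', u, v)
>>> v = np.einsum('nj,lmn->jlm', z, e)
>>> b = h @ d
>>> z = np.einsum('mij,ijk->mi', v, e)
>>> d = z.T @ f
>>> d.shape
(13, 5)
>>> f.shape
(31, 5)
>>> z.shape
(31, 13)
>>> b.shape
(2, 5)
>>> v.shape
(31, 13, 29)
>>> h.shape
(2, 2)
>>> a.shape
(13, 3)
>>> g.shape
(5, 5)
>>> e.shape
(13, 29, 5)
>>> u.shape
(29, 3, 3)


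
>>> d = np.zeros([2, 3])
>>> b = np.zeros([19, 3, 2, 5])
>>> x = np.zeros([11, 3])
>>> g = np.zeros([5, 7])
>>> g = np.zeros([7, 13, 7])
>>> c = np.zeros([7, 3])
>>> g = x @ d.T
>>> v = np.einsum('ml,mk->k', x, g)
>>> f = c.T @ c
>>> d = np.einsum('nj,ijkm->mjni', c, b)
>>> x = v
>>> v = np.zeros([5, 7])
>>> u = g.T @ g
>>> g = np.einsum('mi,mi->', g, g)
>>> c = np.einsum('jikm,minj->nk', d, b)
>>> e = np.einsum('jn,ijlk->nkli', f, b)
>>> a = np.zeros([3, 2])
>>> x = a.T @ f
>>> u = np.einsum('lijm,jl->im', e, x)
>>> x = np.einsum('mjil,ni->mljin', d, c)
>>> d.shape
(5, 3, 7, 19)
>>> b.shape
(19, 3, 2, 5)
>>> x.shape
(5, 19, 3, 7, 2)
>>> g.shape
()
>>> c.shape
(2, 7)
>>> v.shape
(5, 7)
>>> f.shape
(3, 3)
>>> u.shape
(5, 19)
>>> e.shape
(3, 5, 2, 19)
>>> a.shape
(3, 2)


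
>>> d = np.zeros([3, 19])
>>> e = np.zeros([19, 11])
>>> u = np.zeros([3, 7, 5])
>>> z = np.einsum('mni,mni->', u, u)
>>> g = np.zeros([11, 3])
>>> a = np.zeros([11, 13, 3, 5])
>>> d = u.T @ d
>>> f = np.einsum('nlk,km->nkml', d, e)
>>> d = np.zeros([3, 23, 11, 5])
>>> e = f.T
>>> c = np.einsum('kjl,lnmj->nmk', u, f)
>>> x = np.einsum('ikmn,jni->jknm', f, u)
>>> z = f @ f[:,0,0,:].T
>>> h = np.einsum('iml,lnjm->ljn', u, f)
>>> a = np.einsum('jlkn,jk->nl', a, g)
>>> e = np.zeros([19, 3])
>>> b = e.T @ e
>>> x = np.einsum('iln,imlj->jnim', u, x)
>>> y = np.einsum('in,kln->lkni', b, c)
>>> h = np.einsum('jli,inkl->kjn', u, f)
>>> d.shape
(3, 23, 11, 5)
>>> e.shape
(19, 3)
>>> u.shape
(3, 7, 5)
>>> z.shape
(5, 19, 11, 5)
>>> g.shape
(11, 3)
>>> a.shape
(5, 13)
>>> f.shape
(5, 19, 11, 7)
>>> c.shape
(19, 11, 3)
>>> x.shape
(11, 5, 3, 19)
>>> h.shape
(11, 3, 19)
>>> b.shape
(3, 3)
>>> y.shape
(11, 19, 3, 3)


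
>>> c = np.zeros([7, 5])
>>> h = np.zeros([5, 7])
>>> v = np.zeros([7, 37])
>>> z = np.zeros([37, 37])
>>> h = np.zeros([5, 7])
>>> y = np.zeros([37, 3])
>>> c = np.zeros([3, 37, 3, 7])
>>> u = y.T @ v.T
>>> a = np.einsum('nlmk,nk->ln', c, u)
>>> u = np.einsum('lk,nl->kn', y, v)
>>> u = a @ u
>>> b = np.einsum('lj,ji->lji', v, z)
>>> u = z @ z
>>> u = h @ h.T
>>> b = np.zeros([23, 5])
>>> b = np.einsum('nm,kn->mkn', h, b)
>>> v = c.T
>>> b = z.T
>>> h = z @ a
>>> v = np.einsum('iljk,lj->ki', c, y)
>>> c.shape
(3, 37, 3, 7)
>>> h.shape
(37, 3)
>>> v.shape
(7, 3)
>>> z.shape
(37, 37)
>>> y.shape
(37, 3)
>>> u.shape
(5, 5)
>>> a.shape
(37, 3)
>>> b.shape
(37, 37)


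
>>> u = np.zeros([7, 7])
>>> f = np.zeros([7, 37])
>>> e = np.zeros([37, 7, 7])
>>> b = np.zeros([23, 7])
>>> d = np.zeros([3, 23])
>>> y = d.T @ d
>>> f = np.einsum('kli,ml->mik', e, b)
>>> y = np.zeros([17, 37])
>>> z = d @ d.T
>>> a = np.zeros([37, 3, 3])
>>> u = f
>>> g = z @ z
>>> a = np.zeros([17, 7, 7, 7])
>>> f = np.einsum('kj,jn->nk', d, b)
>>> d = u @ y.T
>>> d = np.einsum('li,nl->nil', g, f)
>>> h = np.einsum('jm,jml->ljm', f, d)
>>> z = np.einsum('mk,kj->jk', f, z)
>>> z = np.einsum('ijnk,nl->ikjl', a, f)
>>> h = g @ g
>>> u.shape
(23, 7, 37)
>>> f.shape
(7, 3)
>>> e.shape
(37, 7, 7)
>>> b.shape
(23, 7)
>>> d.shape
(7, 3, 3)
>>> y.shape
(17, 37)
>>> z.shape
(17, 7, 7, 3)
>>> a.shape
(17, 7, 7, 7)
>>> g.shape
(3, 3)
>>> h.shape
(3, 3)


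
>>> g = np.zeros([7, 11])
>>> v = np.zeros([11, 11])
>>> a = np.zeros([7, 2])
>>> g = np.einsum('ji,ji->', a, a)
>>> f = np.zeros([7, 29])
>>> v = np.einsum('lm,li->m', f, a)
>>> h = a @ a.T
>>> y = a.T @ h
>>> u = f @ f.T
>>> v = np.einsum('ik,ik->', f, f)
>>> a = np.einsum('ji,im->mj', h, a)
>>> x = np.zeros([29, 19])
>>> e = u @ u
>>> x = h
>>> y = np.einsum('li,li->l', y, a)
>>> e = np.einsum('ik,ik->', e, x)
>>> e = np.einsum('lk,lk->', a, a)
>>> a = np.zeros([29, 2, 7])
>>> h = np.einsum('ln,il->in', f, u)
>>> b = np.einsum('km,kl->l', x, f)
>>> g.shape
()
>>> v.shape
()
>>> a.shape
(29, 2, 7)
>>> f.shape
(7, 29)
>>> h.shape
(7, 29)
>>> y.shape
(2,)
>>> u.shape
(7, 7)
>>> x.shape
(7, 7)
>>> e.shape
()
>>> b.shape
(29,)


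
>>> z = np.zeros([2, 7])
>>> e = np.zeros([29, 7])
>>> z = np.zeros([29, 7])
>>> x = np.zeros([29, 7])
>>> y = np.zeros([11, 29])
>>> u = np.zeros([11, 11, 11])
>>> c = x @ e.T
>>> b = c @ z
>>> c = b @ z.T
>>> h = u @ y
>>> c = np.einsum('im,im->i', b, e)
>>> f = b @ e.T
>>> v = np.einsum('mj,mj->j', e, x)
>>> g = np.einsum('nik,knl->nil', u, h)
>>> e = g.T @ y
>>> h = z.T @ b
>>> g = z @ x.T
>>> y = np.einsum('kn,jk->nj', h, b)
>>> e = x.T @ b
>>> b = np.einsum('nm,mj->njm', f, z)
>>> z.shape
(29, 7)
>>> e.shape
(7, 7)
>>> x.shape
(29, 7)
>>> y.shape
(7, 29)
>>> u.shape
(11, 11, 11)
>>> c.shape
(29,)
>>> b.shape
(29, 7, 29)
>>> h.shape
(7, 7)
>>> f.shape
(29, 29)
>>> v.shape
(7,)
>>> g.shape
(29, 29)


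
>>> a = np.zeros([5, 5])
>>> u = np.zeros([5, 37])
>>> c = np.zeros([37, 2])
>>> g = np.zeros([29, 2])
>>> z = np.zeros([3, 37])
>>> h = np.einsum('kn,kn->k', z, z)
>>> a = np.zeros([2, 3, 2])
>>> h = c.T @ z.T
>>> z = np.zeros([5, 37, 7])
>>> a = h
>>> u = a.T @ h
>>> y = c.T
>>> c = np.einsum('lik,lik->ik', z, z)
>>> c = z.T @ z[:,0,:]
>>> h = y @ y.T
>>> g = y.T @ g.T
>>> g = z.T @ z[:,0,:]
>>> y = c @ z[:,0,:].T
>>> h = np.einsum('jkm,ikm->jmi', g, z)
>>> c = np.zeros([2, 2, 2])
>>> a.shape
(2, 3)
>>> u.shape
(3, 3)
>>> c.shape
(2, 2, 2)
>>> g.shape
(7, 37, 7)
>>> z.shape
(5, 37, 7)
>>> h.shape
(7, 7, 5)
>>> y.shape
(7, 37, 5)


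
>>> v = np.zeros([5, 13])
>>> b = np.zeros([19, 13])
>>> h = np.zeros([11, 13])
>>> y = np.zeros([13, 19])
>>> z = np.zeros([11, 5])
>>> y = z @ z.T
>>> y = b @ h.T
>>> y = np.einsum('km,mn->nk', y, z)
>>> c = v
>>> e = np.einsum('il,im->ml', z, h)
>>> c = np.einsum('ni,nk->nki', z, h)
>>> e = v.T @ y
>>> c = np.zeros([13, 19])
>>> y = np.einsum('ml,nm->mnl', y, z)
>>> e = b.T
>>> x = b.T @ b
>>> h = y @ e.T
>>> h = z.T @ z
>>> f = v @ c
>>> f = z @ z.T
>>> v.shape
(5, 13)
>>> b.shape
(19, 13)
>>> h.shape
(5, 5)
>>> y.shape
(5, 11, 19)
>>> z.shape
(11, 5)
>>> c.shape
(13, 19)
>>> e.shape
(13, 19)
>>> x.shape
(13, 13)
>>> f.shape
(11, 11)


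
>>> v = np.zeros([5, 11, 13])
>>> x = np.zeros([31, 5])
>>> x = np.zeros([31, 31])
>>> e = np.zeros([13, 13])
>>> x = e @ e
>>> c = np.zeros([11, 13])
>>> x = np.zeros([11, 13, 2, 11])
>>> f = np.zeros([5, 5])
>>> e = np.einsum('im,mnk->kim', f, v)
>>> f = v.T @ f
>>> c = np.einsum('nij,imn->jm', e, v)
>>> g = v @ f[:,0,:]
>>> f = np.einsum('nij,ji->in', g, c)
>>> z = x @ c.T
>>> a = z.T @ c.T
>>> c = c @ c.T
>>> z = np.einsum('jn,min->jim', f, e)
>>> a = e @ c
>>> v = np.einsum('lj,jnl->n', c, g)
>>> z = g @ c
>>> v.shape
(11,)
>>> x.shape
(11, 13, 2, 11)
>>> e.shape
(13, 5, 5)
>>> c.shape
(5, 5)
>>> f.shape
(11, 5)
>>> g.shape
(5, 11, 5)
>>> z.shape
(5, 11, 5)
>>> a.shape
(13, 5, 5)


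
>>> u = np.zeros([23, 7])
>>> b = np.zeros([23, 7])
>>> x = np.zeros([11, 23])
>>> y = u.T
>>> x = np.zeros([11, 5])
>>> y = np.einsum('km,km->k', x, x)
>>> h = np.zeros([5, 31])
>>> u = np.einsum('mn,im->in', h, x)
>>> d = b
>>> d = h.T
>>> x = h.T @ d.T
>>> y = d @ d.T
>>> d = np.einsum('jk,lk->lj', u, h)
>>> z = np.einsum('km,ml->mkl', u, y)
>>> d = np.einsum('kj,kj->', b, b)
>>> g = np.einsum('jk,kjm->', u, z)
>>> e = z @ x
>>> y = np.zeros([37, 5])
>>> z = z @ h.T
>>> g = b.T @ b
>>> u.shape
(11, 31)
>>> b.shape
(23, 7)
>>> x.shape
(31, 31)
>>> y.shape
(37, 5)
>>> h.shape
(5, 31)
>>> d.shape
()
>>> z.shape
(31, 11, 5)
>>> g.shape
(7, 7)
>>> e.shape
(31, 11, 31)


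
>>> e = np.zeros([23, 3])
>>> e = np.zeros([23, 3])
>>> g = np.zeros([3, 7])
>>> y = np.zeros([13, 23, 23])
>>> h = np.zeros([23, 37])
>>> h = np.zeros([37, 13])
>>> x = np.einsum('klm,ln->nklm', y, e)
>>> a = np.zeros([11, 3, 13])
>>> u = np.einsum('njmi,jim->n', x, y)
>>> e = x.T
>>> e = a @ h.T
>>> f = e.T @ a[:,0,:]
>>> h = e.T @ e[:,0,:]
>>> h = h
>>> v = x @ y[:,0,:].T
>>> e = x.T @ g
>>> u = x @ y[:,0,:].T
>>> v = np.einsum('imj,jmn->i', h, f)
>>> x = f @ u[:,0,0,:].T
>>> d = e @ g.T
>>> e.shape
(23, 23, 13, 7)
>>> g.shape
(3, 7)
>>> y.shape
(13, 23, 23)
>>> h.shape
(37, 3, 37)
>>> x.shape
(37, 3, 3)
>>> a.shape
(11, 3, 13)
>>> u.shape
(3, 13, 23, 13)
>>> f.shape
(37, 3, 13)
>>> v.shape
(37,)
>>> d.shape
(23, 23, 13, 3)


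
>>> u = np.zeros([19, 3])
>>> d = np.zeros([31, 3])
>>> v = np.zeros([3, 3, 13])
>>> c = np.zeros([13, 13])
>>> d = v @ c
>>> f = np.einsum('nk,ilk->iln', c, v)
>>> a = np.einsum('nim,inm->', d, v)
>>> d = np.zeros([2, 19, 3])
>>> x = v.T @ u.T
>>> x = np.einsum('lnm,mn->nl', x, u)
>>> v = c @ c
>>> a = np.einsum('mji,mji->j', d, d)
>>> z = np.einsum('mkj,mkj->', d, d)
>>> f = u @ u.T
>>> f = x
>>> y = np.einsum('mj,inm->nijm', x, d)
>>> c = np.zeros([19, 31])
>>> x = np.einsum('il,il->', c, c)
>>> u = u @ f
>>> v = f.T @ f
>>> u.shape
(19, 13)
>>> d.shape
(2, 19, 3)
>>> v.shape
(13, 13)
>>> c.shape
(19, 31)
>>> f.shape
(3, 13)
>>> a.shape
(19,)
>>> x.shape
()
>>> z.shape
()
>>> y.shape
(19, 2, 13, 3)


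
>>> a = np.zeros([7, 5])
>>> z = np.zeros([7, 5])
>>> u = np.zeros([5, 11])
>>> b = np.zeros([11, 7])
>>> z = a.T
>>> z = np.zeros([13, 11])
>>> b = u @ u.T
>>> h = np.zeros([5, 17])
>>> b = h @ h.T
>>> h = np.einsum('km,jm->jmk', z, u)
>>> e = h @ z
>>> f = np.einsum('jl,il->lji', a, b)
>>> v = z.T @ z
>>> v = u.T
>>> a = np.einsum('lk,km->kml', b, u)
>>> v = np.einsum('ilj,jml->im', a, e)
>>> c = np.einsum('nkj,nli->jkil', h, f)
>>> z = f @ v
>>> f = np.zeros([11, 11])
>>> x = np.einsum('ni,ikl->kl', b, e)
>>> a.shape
(5, 11, 5)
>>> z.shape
(5, 7, 11)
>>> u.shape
(5, 11)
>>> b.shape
(5, 5)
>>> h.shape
(5, 11, 13)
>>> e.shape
(5, 11, 11)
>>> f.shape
(11, 11)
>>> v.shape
(5, 11)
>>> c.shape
(13, 11, 5, 7)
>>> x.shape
(11, 11)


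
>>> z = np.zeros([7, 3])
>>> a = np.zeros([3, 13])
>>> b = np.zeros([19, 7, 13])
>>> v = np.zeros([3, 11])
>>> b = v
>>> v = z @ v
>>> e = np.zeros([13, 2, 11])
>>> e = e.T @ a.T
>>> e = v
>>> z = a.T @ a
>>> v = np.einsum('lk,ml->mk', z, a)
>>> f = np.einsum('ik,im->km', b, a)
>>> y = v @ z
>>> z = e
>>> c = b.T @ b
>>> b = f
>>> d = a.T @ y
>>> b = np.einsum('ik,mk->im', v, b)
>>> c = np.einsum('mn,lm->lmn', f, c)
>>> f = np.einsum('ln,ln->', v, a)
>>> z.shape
(7, 11)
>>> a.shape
(3, 13)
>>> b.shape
(3, 11)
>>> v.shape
(3, 13)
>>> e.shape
(7, 11)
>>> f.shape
()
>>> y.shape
(3, 13)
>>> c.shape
(11, 11, 13)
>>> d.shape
(13, 13)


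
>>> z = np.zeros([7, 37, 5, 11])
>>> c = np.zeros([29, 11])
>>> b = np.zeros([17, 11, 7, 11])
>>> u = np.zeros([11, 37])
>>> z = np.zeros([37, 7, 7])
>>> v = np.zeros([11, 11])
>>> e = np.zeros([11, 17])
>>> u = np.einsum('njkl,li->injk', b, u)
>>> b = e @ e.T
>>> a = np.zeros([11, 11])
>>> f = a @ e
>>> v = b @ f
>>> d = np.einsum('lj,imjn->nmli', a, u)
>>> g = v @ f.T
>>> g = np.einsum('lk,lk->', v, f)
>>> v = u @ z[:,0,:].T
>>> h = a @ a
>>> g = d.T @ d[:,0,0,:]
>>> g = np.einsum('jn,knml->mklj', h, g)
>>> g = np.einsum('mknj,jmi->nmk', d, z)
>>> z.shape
(37, 7, 7)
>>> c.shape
(29, 11)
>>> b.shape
(11, 11)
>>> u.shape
(37, 17, 11, 7)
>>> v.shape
(37, 17, 11, 37)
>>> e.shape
(11, 17)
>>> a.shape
(11, 11)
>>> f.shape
(11, 17)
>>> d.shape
(7, 17, 11, 37)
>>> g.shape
(11, 7, 17)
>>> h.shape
(11, 11)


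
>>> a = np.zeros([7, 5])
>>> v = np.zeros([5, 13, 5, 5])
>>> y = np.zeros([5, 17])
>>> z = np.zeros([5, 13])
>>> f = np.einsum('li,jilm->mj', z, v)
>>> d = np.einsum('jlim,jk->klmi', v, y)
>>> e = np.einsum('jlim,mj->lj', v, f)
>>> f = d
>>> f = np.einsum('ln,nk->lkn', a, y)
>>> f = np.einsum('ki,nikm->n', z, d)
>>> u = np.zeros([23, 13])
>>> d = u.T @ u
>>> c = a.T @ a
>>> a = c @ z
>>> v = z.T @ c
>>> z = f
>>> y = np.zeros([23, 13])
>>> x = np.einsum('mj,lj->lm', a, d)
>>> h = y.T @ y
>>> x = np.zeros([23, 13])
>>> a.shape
(5, 13)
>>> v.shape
(13, 5)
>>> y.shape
(23, 13)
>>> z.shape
(17,)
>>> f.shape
(17,)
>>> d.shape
(13, 13)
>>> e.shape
(13, 5)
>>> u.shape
(23, 13)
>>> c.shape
(5, 5)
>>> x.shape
(23, 13)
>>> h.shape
(13, 13)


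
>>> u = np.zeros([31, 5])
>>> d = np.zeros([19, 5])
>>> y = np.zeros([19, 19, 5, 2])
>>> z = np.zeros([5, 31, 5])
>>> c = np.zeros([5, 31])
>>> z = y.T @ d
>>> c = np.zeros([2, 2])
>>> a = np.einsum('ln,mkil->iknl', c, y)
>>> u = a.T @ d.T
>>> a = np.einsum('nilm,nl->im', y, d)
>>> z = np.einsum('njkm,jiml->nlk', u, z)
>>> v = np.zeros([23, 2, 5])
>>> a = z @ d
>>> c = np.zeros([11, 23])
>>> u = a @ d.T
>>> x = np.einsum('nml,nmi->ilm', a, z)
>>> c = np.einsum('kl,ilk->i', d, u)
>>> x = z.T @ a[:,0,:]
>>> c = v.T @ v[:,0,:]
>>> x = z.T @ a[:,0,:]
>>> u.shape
(2, 5, 19)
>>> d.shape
(19, 5)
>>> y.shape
(19, 19, 5, 2)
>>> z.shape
(2, 5, 19)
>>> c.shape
(5, 2, 5)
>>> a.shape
(2, 5, 5)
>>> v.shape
(23, 2, 5)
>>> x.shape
(19, 5, 5)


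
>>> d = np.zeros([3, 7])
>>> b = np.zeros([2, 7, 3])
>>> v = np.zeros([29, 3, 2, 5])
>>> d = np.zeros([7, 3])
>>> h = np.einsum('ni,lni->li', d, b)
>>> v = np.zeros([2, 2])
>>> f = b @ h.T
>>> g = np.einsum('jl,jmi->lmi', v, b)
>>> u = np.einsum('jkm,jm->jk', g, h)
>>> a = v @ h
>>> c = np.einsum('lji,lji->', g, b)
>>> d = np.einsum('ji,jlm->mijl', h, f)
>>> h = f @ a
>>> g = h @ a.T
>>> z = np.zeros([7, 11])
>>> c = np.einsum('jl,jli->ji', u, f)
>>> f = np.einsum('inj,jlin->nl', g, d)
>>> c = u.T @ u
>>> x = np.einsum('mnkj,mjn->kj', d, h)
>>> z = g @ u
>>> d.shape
(2, 3, 2, 7)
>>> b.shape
(2, 7, 3)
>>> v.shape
(2, 2)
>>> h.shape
(2, 7, 3)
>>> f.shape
(7, 3)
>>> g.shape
(2, 7, 2)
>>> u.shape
(2, 7)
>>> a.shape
(2, 3)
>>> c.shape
(7, 7)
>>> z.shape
(2, 7, 7)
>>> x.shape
(2, 7)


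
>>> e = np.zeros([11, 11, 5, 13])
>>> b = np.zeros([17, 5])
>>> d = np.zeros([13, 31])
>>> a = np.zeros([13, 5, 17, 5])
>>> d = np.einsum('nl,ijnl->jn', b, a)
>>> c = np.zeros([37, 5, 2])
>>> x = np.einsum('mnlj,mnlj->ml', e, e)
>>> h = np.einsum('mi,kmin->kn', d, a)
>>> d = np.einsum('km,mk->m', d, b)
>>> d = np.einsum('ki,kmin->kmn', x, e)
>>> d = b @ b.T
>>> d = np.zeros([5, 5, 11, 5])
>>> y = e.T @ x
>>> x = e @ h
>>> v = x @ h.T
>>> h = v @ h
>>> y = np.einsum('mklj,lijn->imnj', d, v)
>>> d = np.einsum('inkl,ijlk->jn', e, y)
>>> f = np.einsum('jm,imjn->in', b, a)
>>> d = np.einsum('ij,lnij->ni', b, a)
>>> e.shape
(11, 11, 5, 13)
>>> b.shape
(17, 5)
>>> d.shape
(5, 17)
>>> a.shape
(13, 5, 17, 5)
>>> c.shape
(37, 5, 2)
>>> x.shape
(11, 11, 5, 5)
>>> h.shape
(11, 11, 5, 5)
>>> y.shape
(11, 5, 13, 5)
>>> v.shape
(11, 11, 5, 13)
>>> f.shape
(13, 5)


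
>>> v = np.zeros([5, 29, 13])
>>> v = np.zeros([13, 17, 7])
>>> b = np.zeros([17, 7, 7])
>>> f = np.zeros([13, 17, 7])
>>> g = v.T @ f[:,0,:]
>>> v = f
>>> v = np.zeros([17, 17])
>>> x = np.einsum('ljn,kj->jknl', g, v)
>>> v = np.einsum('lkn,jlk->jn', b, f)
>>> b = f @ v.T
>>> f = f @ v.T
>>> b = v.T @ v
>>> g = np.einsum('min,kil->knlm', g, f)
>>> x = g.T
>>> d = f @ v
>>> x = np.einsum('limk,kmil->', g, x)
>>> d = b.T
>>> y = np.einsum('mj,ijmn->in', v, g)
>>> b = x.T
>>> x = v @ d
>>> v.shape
(13, 7)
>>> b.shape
()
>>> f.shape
(13, 17, 13)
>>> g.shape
(13, 7, 13, 7)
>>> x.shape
(13, 7)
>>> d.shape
(7, 7)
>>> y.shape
(13, 7)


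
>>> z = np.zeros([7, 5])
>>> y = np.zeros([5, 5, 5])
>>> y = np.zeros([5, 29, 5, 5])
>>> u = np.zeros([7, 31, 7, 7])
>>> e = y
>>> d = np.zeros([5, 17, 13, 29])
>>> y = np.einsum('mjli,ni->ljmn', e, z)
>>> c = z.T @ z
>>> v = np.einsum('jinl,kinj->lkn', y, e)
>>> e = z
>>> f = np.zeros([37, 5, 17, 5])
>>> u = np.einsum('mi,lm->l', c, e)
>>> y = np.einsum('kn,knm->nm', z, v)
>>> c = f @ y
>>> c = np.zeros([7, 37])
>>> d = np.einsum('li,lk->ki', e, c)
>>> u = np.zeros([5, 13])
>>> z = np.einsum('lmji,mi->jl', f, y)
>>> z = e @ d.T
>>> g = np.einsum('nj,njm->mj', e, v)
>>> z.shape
(7, 37)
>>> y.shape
(5, 5)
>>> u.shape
(5, 13)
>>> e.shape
(7, 5)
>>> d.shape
(37, 5)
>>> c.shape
(7, 37)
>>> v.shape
(7, 5, 5)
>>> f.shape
(37, 5, 17, 5)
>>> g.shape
(5, 5)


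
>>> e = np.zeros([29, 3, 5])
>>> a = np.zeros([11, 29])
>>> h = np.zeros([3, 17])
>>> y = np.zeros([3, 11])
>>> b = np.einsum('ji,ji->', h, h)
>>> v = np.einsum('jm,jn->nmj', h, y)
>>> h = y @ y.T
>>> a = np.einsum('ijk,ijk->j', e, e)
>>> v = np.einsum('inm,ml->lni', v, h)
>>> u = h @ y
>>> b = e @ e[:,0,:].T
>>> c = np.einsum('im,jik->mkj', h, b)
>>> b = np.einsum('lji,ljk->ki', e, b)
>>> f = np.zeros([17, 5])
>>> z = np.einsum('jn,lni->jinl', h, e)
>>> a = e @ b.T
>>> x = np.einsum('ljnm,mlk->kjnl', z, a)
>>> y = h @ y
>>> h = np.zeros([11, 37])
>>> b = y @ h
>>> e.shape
(29, 3, 5)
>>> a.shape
(29, 3, 29)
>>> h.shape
(11, 37)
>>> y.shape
(3, 11)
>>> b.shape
(3, 37)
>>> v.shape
(3, 17, 11)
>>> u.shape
(3, 11)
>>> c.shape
(3, 29, 29)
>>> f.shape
(17, 5)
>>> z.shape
(3, 5, 3, 29)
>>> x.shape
(29, 5, 3, 3)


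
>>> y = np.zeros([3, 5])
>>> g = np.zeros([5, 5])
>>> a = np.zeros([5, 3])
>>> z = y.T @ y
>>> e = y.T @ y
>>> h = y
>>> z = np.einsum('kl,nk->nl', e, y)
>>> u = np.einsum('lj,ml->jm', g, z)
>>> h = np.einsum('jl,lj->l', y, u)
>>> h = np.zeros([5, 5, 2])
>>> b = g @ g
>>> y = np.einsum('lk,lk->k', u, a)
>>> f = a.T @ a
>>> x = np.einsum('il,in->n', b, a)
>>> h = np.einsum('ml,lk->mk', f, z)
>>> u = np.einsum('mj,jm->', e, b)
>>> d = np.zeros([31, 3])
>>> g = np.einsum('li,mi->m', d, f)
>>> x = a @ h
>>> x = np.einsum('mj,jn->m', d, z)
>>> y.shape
(3,)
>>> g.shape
(3,)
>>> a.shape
(5, 3)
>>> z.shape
(3, 5)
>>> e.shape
(5, 5)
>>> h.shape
(3, 5)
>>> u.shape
()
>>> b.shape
(5, 5)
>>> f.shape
(3, 3)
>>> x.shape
(31,)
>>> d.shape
(31, 3)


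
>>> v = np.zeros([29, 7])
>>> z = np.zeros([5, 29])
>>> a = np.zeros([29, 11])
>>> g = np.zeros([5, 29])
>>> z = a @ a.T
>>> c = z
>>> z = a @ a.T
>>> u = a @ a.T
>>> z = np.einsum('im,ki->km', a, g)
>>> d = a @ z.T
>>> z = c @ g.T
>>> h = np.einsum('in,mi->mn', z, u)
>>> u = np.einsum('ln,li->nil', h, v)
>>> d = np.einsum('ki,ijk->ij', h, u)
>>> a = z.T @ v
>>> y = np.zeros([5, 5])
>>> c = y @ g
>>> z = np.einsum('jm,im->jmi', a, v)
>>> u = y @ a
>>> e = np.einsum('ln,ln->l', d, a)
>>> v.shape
(29, 7)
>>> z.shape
(5, 7, 29)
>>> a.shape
(5, 7)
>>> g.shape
(5, 29)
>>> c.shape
(5, 29)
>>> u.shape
(5, 7)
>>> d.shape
(5, 7)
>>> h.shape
(29, 5)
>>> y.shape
(5, 5)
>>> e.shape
(5,)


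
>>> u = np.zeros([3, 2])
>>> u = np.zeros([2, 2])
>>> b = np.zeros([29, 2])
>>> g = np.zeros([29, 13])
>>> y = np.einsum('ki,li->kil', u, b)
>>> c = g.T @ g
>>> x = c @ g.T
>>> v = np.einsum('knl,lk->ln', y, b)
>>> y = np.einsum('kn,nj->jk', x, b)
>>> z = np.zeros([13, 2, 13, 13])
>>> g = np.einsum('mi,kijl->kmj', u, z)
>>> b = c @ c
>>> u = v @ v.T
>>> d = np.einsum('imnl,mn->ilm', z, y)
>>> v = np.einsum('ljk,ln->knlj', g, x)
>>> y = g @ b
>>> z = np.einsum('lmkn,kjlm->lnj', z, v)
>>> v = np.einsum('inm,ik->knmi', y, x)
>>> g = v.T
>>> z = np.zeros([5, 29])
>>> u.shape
(29, 29)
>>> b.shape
(13, 13)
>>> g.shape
(13, 13, 2, 29)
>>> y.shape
(13, 2, 13)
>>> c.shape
(13, 13)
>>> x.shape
(13, 29)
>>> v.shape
(29, 2, 13, 13)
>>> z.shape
(5, 29)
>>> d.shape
(13, 13, 2)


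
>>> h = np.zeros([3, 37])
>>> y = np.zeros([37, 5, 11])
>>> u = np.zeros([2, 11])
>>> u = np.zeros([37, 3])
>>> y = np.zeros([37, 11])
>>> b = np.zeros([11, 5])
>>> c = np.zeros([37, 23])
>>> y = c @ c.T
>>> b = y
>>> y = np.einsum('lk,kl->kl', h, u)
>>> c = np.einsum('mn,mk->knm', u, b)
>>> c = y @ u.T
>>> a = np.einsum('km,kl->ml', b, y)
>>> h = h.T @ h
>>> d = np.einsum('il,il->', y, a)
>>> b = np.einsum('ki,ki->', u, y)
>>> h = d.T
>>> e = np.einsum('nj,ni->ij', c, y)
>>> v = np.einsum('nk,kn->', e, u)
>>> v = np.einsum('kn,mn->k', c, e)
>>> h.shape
()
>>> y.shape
(37, 3)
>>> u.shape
(37, 3)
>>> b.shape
()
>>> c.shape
(37, 37)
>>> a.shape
(37, 3)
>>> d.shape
()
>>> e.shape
(3, 37)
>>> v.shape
(37,)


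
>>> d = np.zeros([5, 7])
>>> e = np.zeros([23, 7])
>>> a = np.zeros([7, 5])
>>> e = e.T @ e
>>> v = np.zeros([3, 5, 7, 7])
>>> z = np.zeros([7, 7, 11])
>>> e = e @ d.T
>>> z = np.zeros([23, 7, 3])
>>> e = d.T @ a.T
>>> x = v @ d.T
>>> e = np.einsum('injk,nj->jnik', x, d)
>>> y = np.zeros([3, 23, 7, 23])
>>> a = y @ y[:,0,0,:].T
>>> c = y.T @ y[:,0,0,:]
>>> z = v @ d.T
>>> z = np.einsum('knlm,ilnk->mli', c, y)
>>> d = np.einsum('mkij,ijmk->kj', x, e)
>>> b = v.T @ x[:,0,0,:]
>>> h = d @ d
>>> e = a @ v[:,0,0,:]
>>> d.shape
(5, 5)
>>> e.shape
(3, 23, 7, 7)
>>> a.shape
(3, 23, 7, 3)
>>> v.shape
(3, 5, 7, 7)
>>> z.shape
(23, 23, 3)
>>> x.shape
(3, 5, 7, 5)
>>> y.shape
(3, 23, 7, 23)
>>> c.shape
(23, 7, 23, 23)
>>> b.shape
(7, 7, 5, 5)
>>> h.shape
(5, 5)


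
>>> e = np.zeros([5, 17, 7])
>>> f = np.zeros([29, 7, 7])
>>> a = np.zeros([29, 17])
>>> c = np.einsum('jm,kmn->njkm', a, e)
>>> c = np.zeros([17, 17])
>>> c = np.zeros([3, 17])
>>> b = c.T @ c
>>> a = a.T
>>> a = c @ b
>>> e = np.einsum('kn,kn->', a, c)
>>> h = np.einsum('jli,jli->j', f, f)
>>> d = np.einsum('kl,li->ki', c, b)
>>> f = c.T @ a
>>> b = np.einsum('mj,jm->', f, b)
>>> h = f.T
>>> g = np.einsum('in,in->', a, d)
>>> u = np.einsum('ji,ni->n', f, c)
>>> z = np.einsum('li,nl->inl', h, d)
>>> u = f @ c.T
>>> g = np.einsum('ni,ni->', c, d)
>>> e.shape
()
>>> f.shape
(17, 17)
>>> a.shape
(3, 17)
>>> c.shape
(3, 17)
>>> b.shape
()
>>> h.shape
(17, 17)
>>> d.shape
(3, 17)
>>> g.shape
()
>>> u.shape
(17, 3)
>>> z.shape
(17, 3, 17)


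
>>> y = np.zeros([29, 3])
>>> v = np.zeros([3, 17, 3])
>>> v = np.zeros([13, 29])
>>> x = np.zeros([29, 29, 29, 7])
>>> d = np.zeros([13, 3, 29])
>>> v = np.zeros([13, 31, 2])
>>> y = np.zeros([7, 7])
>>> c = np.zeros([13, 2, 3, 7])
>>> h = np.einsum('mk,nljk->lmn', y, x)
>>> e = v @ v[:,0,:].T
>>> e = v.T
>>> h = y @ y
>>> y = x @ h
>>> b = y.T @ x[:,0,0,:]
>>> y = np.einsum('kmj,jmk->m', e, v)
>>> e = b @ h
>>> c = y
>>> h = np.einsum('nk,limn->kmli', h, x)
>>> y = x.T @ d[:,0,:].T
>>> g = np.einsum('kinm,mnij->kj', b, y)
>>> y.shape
(7, 29, 29, 13)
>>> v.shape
(13, 31, 2)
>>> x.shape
(29, 29, 29, 7)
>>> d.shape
(13, 3, 29)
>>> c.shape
(31,)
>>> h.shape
(7, 29, 29, 29)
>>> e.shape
(7, 29, 29, 7)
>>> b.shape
(7, 29, 29, 7)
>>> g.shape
(7, 13)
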